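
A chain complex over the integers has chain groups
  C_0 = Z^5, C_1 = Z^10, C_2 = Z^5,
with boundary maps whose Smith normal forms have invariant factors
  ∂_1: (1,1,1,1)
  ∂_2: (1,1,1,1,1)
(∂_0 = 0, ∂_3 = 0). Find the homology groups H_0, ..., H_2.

H_0: b_0 = 5 − 0 − 4 = 1; torsion from ∂_1 factors > 1: none. So H_0 ≅ Z.
H_1: b_1 = 10 − 4 − 5 = 1; torsion from ∂_2 factors > 1: none. So H_1 ≅ Z.
H_2: b_2 = 5 − 5 − 0 = 0; torsion from ∂_3 factors > 1: none. So H_2 ≅ 0.

H_0 ≅ Z,  H_1 ≅ Z,  H_2 = 0.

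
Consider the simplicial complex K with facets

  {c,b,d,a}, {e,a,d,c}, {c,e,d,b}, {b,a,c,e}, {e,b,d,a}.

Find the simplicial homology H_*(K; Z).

H_0 ≅ Z,  H_1 = 0,  H_2 = 0,  H_3 ≅ Z.

Order the vertices as a < b < c < d < e. Listing each simplex with vertices in this order, K has dimension 3 with simplices:

  0-simplices (5): a, b, c, d, e
  1-simplices (10): ab, ac, ad, ae, bc, bd, be, cd, ce, de
  2-simplices (10): abc, abd, abe, acd, ace, ade, bcd, bce, bde, cde
  3-simplices (5): abcd, abce, abde, acde, bcde

giving chain groups C_0 ≅ Z^5, C_1 ≅ Z^10, C_2 ≅ Z^10, C_3 ≅ Z^5.

∂_1: C_1 → C_0 maps an edge to its endpoints' difference, ∂[p,q] = q − p. For instance
  ∂cd = d − c.
This gives a 5×10 integer matrix of rank 4; reducing to Smith normal form yields diagonal entries (1,1,1,1).

∂_2: C_2 → C_1 acts by ∂[p,q,r] = [q,r] − [p,r] + [p,q]. For instance
  ∂abc = bc − ac + ab,
  ∂acd = cd − ad + ac.
As a 10×10 matrix over Z this has rank 6, with invariant factors (1,1,1,1,1,1).

The boundary map ∂_3: C_3 → C_2 sends each 3-simplex σ to the alternating sum Σ_i (−1)^i (σ with its i-th vertex removed). For instance
  ∂abce = bce − ace + abe − abc,
  ∂acde = cde − ade + ace − acd.
The resulting 10×5 matrix has rank 4, and its Smith normal form has invariant factors (1,1,1,1).

From H_k ≅ ker(∂_k) / im(∂_{k+1}) we obtain:

  H_0: rank C_0 − rank ∂_1 = 5 − 4 = 1, and the invariant factors of ∂_1 are all 1, so H_0 ≅ Z.
  H_1: rank ker ∂_1 − rank ∂_2 = (10 − 4) − 6 = 0, and the invariant factors of ∂_2 are all 1, so H_1 ≅ 0.
  H_2: rank ker ∂_2 − rank ∂_3 = (10 − 6) − 4 = 0, and the invariant factors of ∂_3 are all 1, so H_2 ≅ 0.
  H_3: rank ker ∂_3 − rank ∂_4 = (5 − 4) − 0 = 1, and there is no ∂_4, so H_3 ≅ Z.

As a check, the Euler characteristic is 5 − 10 + 10 − 5 = 0, which agrees with 1 − 0 + 0 − 1 = 0.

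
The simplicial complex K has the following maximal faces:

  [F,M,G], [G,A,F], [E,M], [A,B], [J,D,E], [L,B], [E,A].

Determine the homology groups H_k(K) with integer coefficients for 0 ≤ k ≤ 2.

H_0 = Z,  H_1 = Z,  H_2 = 0.

Take the total order A < B < D < E < F < G < J < L < M on the vertex set. Then K (dimension 2) consists of the simplices:

  0-simplices (9): A, B, D, E, F, G, J, L, M
  1-simplices (12): AB, AE, AF, AG, BL, DE, DJ, EJ, EM, FG, FM, GM
  2-simplices (3): AFG, DEJ, FGM

so the chain groups are C_0 ≅ Z^9, C_1 ≅ Z^12, C_2 ≅ Z^3.

∂_1: C_1 → C_0 is given by ∂[p,q] = [q] − [p]. For instance
  ∂AB = B − A.
This gives a 9×12 integer matrix of rank 8; reducing to Smith normal form yields diagonal entries (1,1,1,1,1,1,1,1).

The boundary map ∂_2: C_2 → C_1 acts by ∂[p,q,r] = [q,r] − [p,r] + [p,q]. For instance
  ∂DEJ = EJ − DJ + DE,
  ∂FGM = GM − FM + FG.
The 12×3 boundary matrix has rank 3 and Smith normal form diag(1,1,1).

Reading off H_k = ker ∂_k / im ∂_{k+1}:

  H_0: rank C_0 − rank ∂_1 = 9 − 8 = 1, and the invariant factors of ∂_1 are all 1, so H_0 ≅ Z.
  H_1: rank ker ∂_1 − rank ∂_2 = (12 − 8) − 3 = 1, and the invariant factors of ∂_2 are all 1, so H_1 ≅ Z.
  H_2: rank ker ∂_2 − rank ∂_3 = (3 − 3) − 0 = 0, and there is no ∂_3, so H_2 ≅ 0.

As a check, the Euler characteristic is 9 − 12 + 3 = 0, which agrees with 1 − 1 + 0 = 0.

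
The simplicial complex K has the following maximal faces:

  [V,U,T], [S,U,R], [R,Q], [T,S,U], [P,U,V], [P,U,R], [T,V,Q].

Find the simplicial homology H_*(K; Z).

Order the vertices as P < Q < R < S < T < U < V. Listing each simplex with vertices in this order, K has dimension 2 with simplices:

  0-simplices (7): P, Q, R, S, T, U, V
  1-simplices (13): PR, PU, PV, QR, QT, QV, RS, RU, ST, SU, TU, TV, UV
  2-simplices (6): PRU, PUV, QTV, RSU, STU, TUV

giving chain groups C_0 ≅ Z^7, C_1 ≅ Z^13, C_2 ≅ Z^6.

Boundary ∂_1: C_1 → C_0 is given by ∂[p,q] = [q] − [p]. For instance
  ∂PV = V − P.
The 7×13 boundary matrix has rank 6 and Smith normal form diag(1,1,1,1,1,1).

∂_2: C_2 → C_1 acts by ∂[p,q,r] = [q,r] − [p,r] + [p,q]. For instance
  ∂PRU = RU − PU + PR,
  ∂STU = TU − SU + ST.
The 13×6 boundary matrix has rank 6 and Smith normal form diag(1,1,1,1,1,1).

Now H_k = ker ∂_k / im ∂_{k+1}, so:

  H_0: rank C_0 − rank ∂_1 = 7 − 6 = 1, and the invariant factors of ∂_1 are all 1, so H_0 ≅ Z.
  H_1: rank ker ∂_1 − rank ∂_2 = (13 − 6) − 6 = 1, and the invariant factors of ∂_2 are all 1, so H_1 ≅ Z.
  H_2: rank ker ∂_2 − rank ∂_3 = (6 − 6) − 0 = 0, and there is no ∂_3, so H_2 ≅ 0.

As a check, the Euler characteristic is 7 − 13 + 6 = 0, which agrees with 1 − 1 + 0 = 0.

H_0 ≅ Z,  H_1 ≅ Z,  H_2 = 0.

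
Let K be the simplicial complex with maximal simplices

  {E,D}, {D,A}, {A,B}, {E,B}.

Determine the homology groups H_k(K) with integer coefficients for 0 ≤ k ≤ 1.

H_0 = Z,  H_1 = Z.

We work with the vertex ordering A < B < D < E. The simplices of K, each written with vertices in increasing order, are:

  0-simplices (4): A, B, D, E
  1-simplices (4): AB, AD, BE, DE

so the chain groups are C_0 ≅ Z^4, C_1 ≅ Z^4.

The boundary map ∂_1: C_1 → C_0 sends each edge [p,q] (with p < q) to q − p. For instance
  ∂DE = E − D.
As a 4×4 matrix over Z this has rank 3, with invariant factors (1,1,1).

Computing H_k = (kernel of ∂_k) / (image of ∂_{k+1}):

  H_0: rank C_0 − rank ∂_1 = 4 − 3 = 1, and the invariant factors of ∂_1 are all 1, so H_0 = Z.
  H_1: rank ker ∂_1 − rank ∂_2 = (4 − 3) − 0 = 1, and there is no ∂_2, so H_1 = Z.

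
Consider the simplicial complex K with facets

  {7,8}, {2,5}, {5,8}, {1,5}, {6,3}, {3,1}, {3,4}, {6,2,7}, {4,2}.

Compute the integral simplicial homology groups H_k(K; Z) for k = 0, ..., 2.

H_0 = Z,  H_1 = Z^3,  H_2 = 0.

Take the total order 1 < 2 < 3 < 4 < 5 < 6 < 7 < 8 on the vertex set. Then K (dimension 2) consists of the simplices:

  0-simplices (8): [1], [2], [3], [4], [5], [6], [7], [8]
  1-simplices (11): [1,3], [1,5], [2,4], [2,5], [2,6], [2,7], [3,4], [3,6], [5,8], [6,7], [7,8]
  2-simplices (1): [2,6,7]

so the chain groups are C_0 ≅ Z^8, C_1 ≅ Z^11, C_2 ≅ Z^1.

Boundary ∂_1: C_1 → C_0 sends each edge [p,q] (with p < q) to q − p. For instance
  ∂[3,6] = [6] − [3].
The 8×11 boundary matrix has rank 7 and Smith normal form diag(1,1,1,1,1,1,1).

The boundary map ∂_2: C_2 → C_1 maps a triangle to the signed sum of its edges. For instance
  ∂[2,6,7] = [6,7] − [2,7] + [2,6].
The 11×1 boundary matrix has rank 1 and Smith normal form diag(1).

From H_k ≅ ker(∂_k) / im(∂_{k+1}) we obtain:

  H_0: rank C_0 − rank ∂_1 = 8 − 7 = 1, and the invariant factors of ∂_1 are all 1, so H_0 ≅ Z.
  H_1: rank ker ∂_1 − rank ∂_2 = (11 − 7) − 1 = 3, and the invariant factors of ∂_2 are all 1, so H_1 ≅ Z^3.
  H_2: rank ker ∂_2 − rank ∂_3 = (1 − 1) − 0 = 0, and there is no ∂_3, so H_2 ≅ 0.

As a check, the Euler characteristic is 8 − 11 + 1 = -2, which agrees with 1 − 3 + 0 = -2.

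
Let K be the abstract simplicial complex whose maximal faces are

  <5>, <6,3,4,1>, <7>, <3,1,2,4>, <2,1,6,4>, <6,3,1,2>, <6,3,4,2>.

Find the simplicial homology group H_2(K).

H_2 ≅ 0.

Take the total order 1 < 2 < 3 < 4 < 5 < 6 < 7 on the vertex set. Then K (dimension 3) consists of the simplices:

  0-simplices (7): [1], [2], [3], [4], [5], [6], [7]
  1-simplices (10): [1,2], [1,3], [1,4], [1,6], [2,3], [2,4], [2,6], [3,4], [3,6], [4,6]
  2-simplices (10): [1,2,3], [1,2,4], [1,2,6], [1,3,4], [1,3,6], [1,4,6], [2,3,4], [2,3,6], [2,4,6], [3,4,6]
  3-simplices (5): [1,2,3,4], [1,2,3,6], [1,2,4,6], [1,3,4,6], [2,3,4,6]

Hence C_0 ≅ Z^7, C_1 ≅ Z^10, C_2 ≅ Z^10, C_3 ≅ Z^5.

∂_1: C_1 → C_0 maps an edge to its endpoints' difference, ∂[p,q] = q − p. For instance
  ∂[3,4] = [4] − [3].
This gives a 7×10 integer matrix of rank 4; reducing to Smith normal form yields diagonal entries (1,1,1,1).

The boundary map ∂_2: C_2 → C_1 acts by ∂[p,q,r] = [q,r] − [p,r] + [p,q]. For instance
  ∂[1,3,4] = [3,4] − [1,4] + [1,3],
  ∂[1,3,6] = [3,6] − [1,6] + [1,3].
As a 10×10 matrix over Z this has rank 6, with invariant factors (1,1,1,1,1,1).

∂_3: C_3 → C_2 sends each 3-simplex σ to the alternating sum Σ_i (−1)^i (σ with its i-th vertex removed). For instance
  ∂[1,2,4,6] = [2,4,6] − [1,4,6] + [1,2,6] − [1,2,4],
  ∂[1,2,3,6] = [2,3,6] − [1,3,6] + [1,2,6] − [1,2,3].
The resulting 10×5 matrix has rank 4, and its Smith normal form has invariant factors (1,1,1,1).

Computing H_k = (kernel of ∂_k) / (image of ∂_{k+1}):

  H_2: rank ker ∂_2 − rank ∂_3 = (10 − 6) − 4 = 0, and the invariant factors of ∂_3 are all 1, so H_2 = 0.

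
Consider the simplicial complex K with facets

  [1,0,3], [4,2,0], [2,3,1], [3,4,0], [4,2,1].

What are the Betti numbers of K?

b_0 = 1, b_1 = 1, b_2 = 0.

Take the total order 0 < 1 < 2 < 3 < 4 on the vertex set. Then K (dimension 2) consists of the simplices:

  0-simplices (5): [0], [1], [2], [3], [4]
  1-simplices (10): [0,1], [0,2], [0,3], [0,4], [1,2], [1,3], [1,4], [2,3], [2,4], [3,4]
  2-simplices (5): [0,1,3], [0,2,4], [0,3,4], [1,2,3], [1,2,4]

Hence C_0 ≅ Z^5, C_1 ≅ Z^10, C_2 ≅ Z^5.

The boundary map ∂_1: C_1 → C_0 sends each edge [p,q] (with p < q) to q − p. For instance
  ∂[1,3] = [3] − [1].
The 5×10 boundary matrix has rank 4 and Smith normal form diag(1,1,1,1).

∂_2: C_2 → C_1 maps a triangle to the signed sum of its edges. For instance
  ∂[0,3,4] = [3,4] − [0,4] + [0,3],
  ∂[1,2,3] = [2,3] − [1,3] + [1,2].
The resulting 10×5 matrix has rank 5, and its Smith normal form has invariant factors (1,1,1,1,1).

From H_k ≅ ker(∂_k) / im(∂_{k+1}) we obtain:

  H_0: rank C_0 − rank ∂_1 = 5 − 4 = 1, and the invariant factors of ∂_1 are all 1, so H_0 ≅ Z.
  H_1: rank ker ∂_1 − rank ∂_2 = (10 − 4) − 5 = 1, and the invariant factors of ∂_2 are all 1, so H_1 ≅ Z.
  H_2: rank ker ∂_2 − rank ∂_3 = (5 − 5) − 0 = 0, and there is no ∂_3, so H_2 ≅ 0.

(K is a triangulation of the Möbius band.)

Hence the Betti numbers are b_0 = 1, b_1 = 1, b_2 = 0.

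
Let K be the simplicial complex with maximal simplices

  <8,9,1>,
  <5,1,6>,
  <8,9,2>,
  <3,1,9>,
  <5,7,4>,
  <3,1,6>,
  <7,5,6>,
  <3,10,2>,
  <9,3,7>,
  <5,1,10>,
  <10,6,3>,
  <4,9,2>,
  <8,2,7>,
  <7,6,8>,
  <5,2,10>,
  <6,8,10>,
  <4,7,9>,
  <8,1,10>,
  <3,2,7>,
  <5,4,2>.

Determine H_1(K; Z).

H_1 = Z ⊕ Z/2Z.

Fix the vertex order 1 < 2 < 3 < 4 < 5 < 6 < 7 < 8 < 9 < 10 and write every simplex with vertices in increasing order. Then dim K = 2 and the simplices of K are:

  0-simplices (10): [1], [2], [3], [4], [5], [6], [7], [8], [9], [10]
  1-simplices (30): (30 of them)
  2-simplices (20): (20 of them)

giving chain groups C_0 ≅ Z^10, C_1 ≅ Z^30, C_2 ≅ Z^20.

Boundary ∂_1: C_1 → C_0 is given by ∂[p,q] = [q] − [p]. For instance
  ∂[7,9] = [9] − [7].
The resulting 10×30 matrix has rank 9, and its Smith normal form has invariant factors (1,1,1,1,1,1,1,1,1).

The boundary map ∂_2: C_2 → C_1 sends each 2-simplex [p,q,r] to [q,r] − [p,r] + [p,q]. For instance
  ∂[1,5,6] = [5,6] − [1,6] + [1,5],
  ∂[5,6,7] = [6,7] − [5,7] + [5,6].
The resulting 30×20 matrix has rank 20, and its Smith normal form has invariant factors (1,1,1,1,1,1,1,1,1,1,1,1,1,1,1,1,1,1,1,2).

Reading off H_k = ker ∂_k / im ∂_{k+1}:

  H_1: rank ker ∂_1 − rank ∂_2 = (30 − 9) − 20 = 1, and ∂_2 has invariant factor 2 > 1, so H_1 ≅ Z ⊕ Z/2Z.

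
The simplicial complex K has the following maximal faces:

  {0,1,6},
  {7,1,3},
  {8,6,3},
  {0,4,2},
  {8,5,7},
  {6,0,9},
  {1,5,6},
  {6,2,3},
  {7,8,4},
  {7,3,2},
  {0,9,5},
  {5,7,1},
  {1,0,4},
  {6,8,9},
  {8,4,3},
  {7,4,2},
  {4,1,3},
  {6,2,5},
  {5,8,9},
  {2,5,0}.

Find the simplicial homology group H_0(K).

H_0 = Z.

Take the total order 0 < 1 < 2 < 3 < 4 < 5 < 6 < 7 < 8 < 9 on the vertex set. Then K (dimension 2) consists of the simplices:

  0-simplices (10): [0], [1], [2], [3], [4], [5], [6], [7], [8], [9]
  1-simplices (30): (30 of them)
  2-simplices (20): (20 of them)

so the chain groups are C_0 ≅ Z^10, C_1 ≅ Z^30, C_2 ≅ Z^20.

Boundary ∂_1: C_1 → C_0 maps an edge to its endpoints' difference, ∂[p,q] = q − p.
As a 10×30 matrix over Z this has rank 9, with invariant factors (1,1,1,1,1,1,1,1,1).

The boundary map ∂_2: C_2 → C_1 acts by ∂[p,q,r] = [q,r] − [p,r] + [p,q]. For instance
  ∂[4,7,8] = [7,8] − [4,8] + [4,7],
  ∂[5,8,9] = [8,9] − [5,9] + [5,8].
As a 30×20 matrix over Z this has rank 20, with invariant factors (1,1,1,1,1,1,1,1,1,1,1,1,1,1,1,1,1,1,1,2).

Reading off H_k = ker ∂_k / im ∂_{k+1}:

  H_0: rank C_0 − rank ∂_1 = 10 − 9 = 1, and the invariant factors of ∂_1 are all 1, so H_0 = Z.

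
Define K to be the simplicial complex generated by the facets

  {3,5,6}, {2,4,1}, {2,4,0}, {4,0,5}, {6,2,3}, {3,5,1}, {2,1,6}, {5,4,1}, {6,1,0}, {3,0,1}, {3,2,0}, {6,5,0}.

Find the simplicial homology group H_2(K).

H_2 ≅ 0.

Fix the vertex order 0 < 1 < 2 < 3 < 4 < 5 < 6 and write every simplex with vertices in increasing order. Then dim K = 2 and the simplices of K are:

  0-simplices (7): [0], [1], [2], [3], [4], [5], [6]
  1-simplices (18): [0,1], [0,2], [0,3], [0,4], [0,5], [0,6], [1,2], [1,3], [1,4], [1,5], [1,6], [2,3], [2,4], [2,6], [3,5], [3,6], [4,5], [5,6]
  2-simplices (12): [0,1,3], [0,1,6], [0,2,3], [0,2,4], [0,4,5], [0,5,6], [1,2,4], [1,2,6], [1,3,5], [1,4,5], [2,3,6], [3,5,6]

so the chain groups are C_0 ≅ Z^7, C_1 ≅ Z^18, C_2 ≅ Z^12.

The boundary map ∂_1: C_1 → C_0 is given by ∂[p,q] = [q] − [p].
As a 7×18 matrix over Z this has rank 6, with invariant factors (1,1,1,1,1,1).

The boundary map ∂_2: C_2 → C_1 sends each 2-simplex [p,q,r] to [q,r] − [p,r] + [p,q]. For instance
  ∂[3,5,6] = [5,6] − [3,6] + [3,5],
  ∂[0,1,6] = [1,6] − [0,6] + [0,1].
This gives a 18×12 integer matrix of rank 12; reducing to Smith normal form yields diagonal entries (1,1,1,1,1,1,1,1,1,1,1,2).

Reading off H_k = ker ∂_k / im ∂_{k+1}:

  H_2: rank ker ∂_2 − rank ∂_3 = (12 − 12) − 0 = 0, and there is no ∂_3, so H_2 ≅ 0.

(K is a triangulation of the real projective plane RP^2.)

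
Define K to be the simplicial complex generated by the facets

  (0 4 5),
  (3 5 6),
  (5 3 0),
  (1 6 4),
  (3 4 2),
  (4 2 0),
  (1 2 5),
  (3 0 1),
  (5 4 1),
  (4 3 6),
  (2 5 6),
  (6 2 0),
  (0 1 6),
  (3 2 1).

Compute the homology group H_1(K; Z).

H_1 = Z^2.

We work with the vertex ordering 0 < 1 < 2 < 3 < 4 < 5 < 6. The simplices of K, each written with vertices in increasing order, are:

  0-simplices (7): [0], [1], [2], [3], [4], [5], [6]
  1-simplices (21): [0,1], [0,2], [0,3], [0,4], [0,5], [0,6], [1,2], [1,3], [1,4], [1,5], [1,6], [2,3], [2,4], [2,5], [2,6], [3,4], [3,5], [3,6], [4,5], [4,6], [5,6]
  2-simplices (14): [0,1,3], [0,1,6], [0,2,4], [0,2,6], [0,3,5], [0,4,5], [1,2,3], [1,2,5], [1,4,5], [1,4,6], [2,3,4], [2,5,6], [3,4,6], [3,5,6]

Hence C_0 ≅ Z^7, C_1 ≅ Z^21, C_2 ≅ Z^14.

∂_1: C_1 → C_0 sends each edge [p,q] (with p < q) to q − p.
The 7×21 boundary matrix has rank 6 and Smith normal form diag(1,1,1,1,1,1).

Boundary ∂_2: C_2 → C_1 sends each 2-simplex [p,q,r] to [q,r] − [p,r] + [p,q]. For instance
  ∂[3,4,6] = [4,6] − [3,6] + [3,4],
  ∂[1,2,5] = [2,5] − [1,5] + [1,2].
As a 21×14 matrix over Z this has rank 13, with invariant factors (1,1,1,1,1,1,1,1,1,1,1,1,1).

From H_k ≅ ker(∂_k) / im(∂_{k+1}) we obtain:

  H_1: rank ker ∂_1 − rank ∂_2 = (21 − 6) − 13 = 2, and the invariant factors of ∂_2 are all 1, so H_1 ≅ Z^2.

(K is a triangulation of the torus T^2.)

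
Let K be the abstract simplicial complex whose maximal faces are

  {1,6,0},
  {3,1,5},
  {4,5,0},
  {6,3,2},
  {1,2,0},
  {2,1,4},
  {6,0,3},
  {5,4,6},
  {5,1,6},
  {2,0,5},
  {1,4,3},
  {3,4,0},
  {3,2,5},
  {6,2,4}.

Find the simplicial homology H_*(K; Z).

Fix the vertex order 0 < 1 < 2 < 3 < 4 < 5 < 6 and write every simplex with vertices in increasing order. Then dim K = 2 and the simplices of K are:

  0-simplices (7): [0], [1], [2], [3], [4], [5], [6]
  1-simplices (21): [0,1], [0,2], [0,3], [0,4], [0,5], [0,6], [1,2], [1,3], [1,4], [1,5], [1,6], [2,3], [2,4], [2,5], [2,6], [3,4], [3,5], [3,6], [4,5], [4,6], [5,6]
  2-simplices (14): [0,1,2], [0,1,6], [0,2,5], [0,3,4], [0,3,6], [0,4,5], [1,2,4], [1,3,4], [1,3,5], [1,5,6], [2,3,5], [2,3,6], [2,4,6], [4,5,6]

so the chain groups are C_0 ≅ Z^7, C_1 ≅ Z^21, C_2 ≅ Z^14.

Boundary ∂_1: C_1 → C_0 is given by ∂[p,q] = [q] − [p]. For instance
  ∂[1,3] = [3] − [1].
As a 7×21 matrix over Z this has rank 6, with invariant factors (1,1,1,1,1,1).

Boundary ∂_2: C_2 → C_1 acts by ∂[p,q,r] = [q,r] − [p,r] + [p,q]. For instance
  ∂[0,1,2] = [1,2] − [0,2] + [0,1],
  ∂[2,3,5] = [3,5] − [2,5] + [2,3].
As a 21×14 matrix over Z this has rank 13, with invariant factors (1,1,1,1,1,1,1,1,1,1,1,1,1).

Computing H_k = (kernel of ∂_k) / (image of ∂_{k+1}):

  H_0: rank C_0 − rank ∂_1 = 7 − 6 = 1, and the invariant factors of ∂_1 are all 1, so H_0 = Z.
  H_1: rank ker ∂_1 − rank ∂_2 = (21 − 6) − 13 = 2, and the invariant factors of ∂_2 are all 1, so H_1 = Z^2.
  H_2: rank ker ∂_2 − rank ∂_3 = (14 − 13) − 0 = 1, and there is no ∂_3, so H_2 = Z.

As a check, the Euler characteristic is 7 − 21 + 14 = 0, which agrees with 1 − 2 + 1 = 0.

H_0 = Z,  H_1 = Z^2,  H_2 = Z.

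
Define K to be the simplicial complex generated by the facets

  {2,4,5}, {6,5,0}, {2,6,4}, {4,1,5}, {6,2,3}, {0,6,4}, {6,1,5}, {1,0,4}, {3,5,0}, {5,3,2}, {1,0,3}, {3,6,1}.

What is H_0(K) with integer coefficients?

Fix the vertex order 0 < 1 < 2 < 3 < 4 < 5 < 6 and write every simplex with vertices in increasing order. Then dim K = 2 and the simplices of K are:

  0-simplices (7): [0], [1], [2], [3], [4], [5], [6]
  1-simplices (18): [0,1], [0,3], [0,4], [0,5], [0,6], [1,3], [1,4], [1,5], [1,6], [2,3], [2,4], [2,5], [2,6], [3,5], [3,6], [4,5], [4,6], [5,6]
  2-simplices (12): [0,1,3], [0,1,4], [0,3,5], [0,4,6], [0,5,6], [1,3,6], [1,4,5], [1,5,6], [2,3,5], [2,3,6], [2,4,5], [2,4,6]

so the chain groups are C_0 ≅ Z^7, C_1 ≅ Z^18, C_2 ≅ Z^12.

∂_1: C_1 → C_0 is given by ∂[p,q] = [q] − [p]. For instance
  ∂[1,4] = [4] − [1].
The 7×18 boundary matrix has rank 6 and Smith normal form diag(1,1,1,1,1,1).

The boundary map ∂_2: C_2 → C_1 acts by ∂[p,q,r] = [q,r] − [p,r] + [p,q]. For instance
  ∂[2,4,6] = [4,6] − [2,6] + [2,4],
  ∂[1,3,6] = [3,6] − [1,6] + [1,3].
The resulting 18×12 matrix has rank 12, and its Smith normal form has invariant factors (1,1,1,1,1,1,1,1,1,1,1,2).

From H_k ≅ ker(∂_k) / im(∂_{k+1}) we obtain:

  H_0: rank C_0 − rank ∂_1 = 7 − 6 = 1, and the invariant factors of ∂_1 are all 1, so H_0 = Z.

H_0 ≅ Z.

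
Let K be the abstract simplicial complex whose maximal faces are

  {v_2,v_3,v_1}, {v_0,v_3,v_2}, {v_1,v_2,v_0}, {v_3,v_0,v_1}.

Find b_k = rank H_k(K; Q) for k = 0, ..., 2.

K has 4 vertices, 6 edges, 4 triangles.
rank ∂_0 = 0, rank ∂_1 = 3 ⇒ b_0 = 4 − 0 − 3 = 1; all invariant factors of ∂_1 are 1 so no torsion. So H_0 ≅ Z.
rank ∂_1 = 3, rank ∂_2 = 3 ⇒ b_1 = 6 − 3 − 3 = 0; all invariant factors of ∂_2 are 1 so no torsion. So H_1 ≅ 0.
rank ∂_2 = 3, rank ∂_3 = 0 ⇒ b_2 = 4 − 3 − 0 = 1. So H_2 ≅ Z.

b_0 = 1, b_1 = 0, b_2 = 1.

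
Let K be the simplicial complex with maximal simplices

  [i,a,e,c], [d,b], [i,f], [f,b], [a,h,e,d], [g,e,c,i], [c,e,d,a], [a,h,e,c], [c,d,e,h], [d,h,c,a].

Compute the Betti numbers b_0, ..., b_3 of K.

b_0 = 1, b_1 = 1, b_2 = 0, b_3 = 1.

K has 9 vertices, 19 edges, 16 triangles, 7 3-simplices.
rank ∂_0 = 0, rank ∂_1 = 8 ⇒ b_0 = 9 − 0 − 8 = 1; all invariant factors of ∂_1 are 1 so no torsion. So H_0 ≅ Z.
rank ∂_1 = 8, rank ∂_2 = 10 ⇒ b_1 = 19 − 8 − 10 = 1; all invariant factors of ∂_2 are 1 so no torsion. So H_1 ≅ Z.
rank ∂_2 = 10, rank ∂_3 = 6 ⇒ b_2 = 16 − 10 − 6 = 0; all invariant factors of ∂_3 are 1 so no torsion. So H_2 ≅ 0.
rank ∂_3 = 6, rank ∂_4 = 0 ⇒ b_3 = 7 − 6 − 0 = 1. So H_3 ≅ Z.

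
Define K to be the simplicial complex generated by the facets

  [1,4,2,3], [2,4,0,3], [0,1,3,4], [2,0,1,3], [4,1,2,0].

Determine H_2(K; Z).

H_2 = 0.

Fix the vertex order 0 < 1 < 2 < 3 < 4 and write every simplex with vertices in increasing order. Then dim K = 3 and the simplices of K are:

  0-simplices (5): [0], [1], [2], [3], [4]
  1-simplices (10): [0,1], [0,2], [0,3], [0,4], [1,2], [1,3], [1,4], [2,3], [2,4], [3,4]
  2-simplices (10): [0,1,2], [0,1,3], [0,1,4], [0,2,3], [0,2,4], [0,3,4], [1,2,3], [1,2,4], [1,3,4], [2,3,4]
  3-simplices (5): [0,1,2,3], [0,1,2,4], [0,1,3,4], [0,2,3,4], [1,2,3,4]

so the chain groups are C_0 ≅ Z^5, C_1 ≅ Z^10, C_2 ≅ Z^10, C_3 ≅ Z^5.

The boundary map ∂_1: C_1 → C_0 is given by ∂[p,q] = [q] − [p].
This gives a 5×10 integer matrix of rank 4; reducing to Smith normal form yields diagonal entries (1,1,1,1).

The boundary map ∂_2: C_2 → C_1 sends each 2-simplex [p,q,r] to [q,r] − [p,r] + [p,q]. For instance
  ∂[1,2,4] = [2,4] − [1,4] + [1,2],
  ∂[0,1,2] = [1,2] − [0,2] + [0,1].
The resulting 10×10 matrix has rank 6, and its Smith normal form has invariant factors (1,1,1,1,1,1).

Boundary ∂_3: C_3 → C_2 sends each 3-simplex σ to the alternating sum Σ_i (−1)^i (σ with its i-th vertex removed). For instance
  ∂[0,1,3,4] = [1,3,4] − [0,3,4] + [0,1,4] − [0,1,3],
  ∂[0,1,2,4] = [1,2,4] − [0,2,4] + [0,1,4] − [0,1,2].
The resulting 10×5 matrix has rank 4, and its Smith normal form has invariant factors (1,1,1,1).

Now H_k = ker ∂_k / im ∂_{k+1}, so:

  H_2: rank ker ∂_2 − rank ∂_3 = (10 − 6) − 4 = 0, and the invariant factors of ∂_3 are all 1, so H_2 ≅ 0.

(K is a triangulation of the 3-sphere S^3.)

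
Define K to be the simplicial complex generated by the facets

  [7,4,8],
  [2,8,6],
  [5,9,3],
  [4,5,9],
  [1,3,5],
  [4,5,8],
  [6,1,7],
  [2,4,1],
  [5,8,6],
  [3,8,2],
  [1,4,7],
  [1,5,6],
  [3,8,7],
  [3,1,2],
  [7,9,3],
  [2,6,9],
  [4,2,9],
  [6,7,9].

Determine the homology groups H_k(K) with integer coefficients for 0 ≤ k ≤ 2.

Take the total order 1 < 2 < 3 < 4 < 5 < 6 < 7 < 8 < 9 on the vertex set. Then K (dimension 2) consists of the simplices:

  0-simplices (9): [1], [2], [3], [4], [5], [6], [7], [8], [9]
  1-simplices (27): (27 of them)
  2-simplices (18): [1,2,3], [1,2,4], [1,3,5], [1,4,7], [1,5,6], [1,6,7], [2,3,8], [2,4,9], [2,6,8], [2,6,9], [3,5,9], [3,7,8], [3,7,9], [4,5,8], [4,5,9], [4,7,8], [5,6,8], [6,7,9]

so the chain groups are C_0 ≅ Z^9, C_1 ≅ Z^27, C_2 ≅ Z^18.

The boundary map ∂_1: C_1 → C_0 maps an edge to its endpoints' difference, ∂[p,q] = q − p. For instance
  ∂[3,9] = [9] − [3].
This gives a 9×27 integer matrix of rank 8; reducing to Smith normal form yields diagonal entries (1,1,1,1,1,1,1,1).

Boundary ∂_2: C_2 → C_1 sends each 2-simplex [p,q,r] to [q,r] − [p,r] + [p,q]. For instance
  ∂[1,2,3] = [2,3] − [1,3] + [1,2],
  ∂[1,5,6] = [5,6] − [1,6] + [1,5].
The 27×18 boundary matrix has rank 17 and Smith normal form diag(1,1,1,1,1,1,1,1,1,1,1,1,1,1,1,1,1).

Reading off H_k = ker ∂_k / im ∂_{k+1}:

  H_0: rank C_0 − rank ∂_1 = 9 − 8 = 1, and the invariant factors of ∂_1 are all 1, so H_0 = Z.
  H_1: rank ker ∂_1 − rank ∂_2 = (27 − 8) − 17 = 2, and the invariant factors of ∂_2 are all 1, so H_1 = Z^2.
  H_2: rank ker ∂_2 − rank ∂_3 = (18 − 17) − 0 = 1, and there is no ∂_3, so H_2 = Z.

H_0 = Z,  H_1 = Z^2,  H_2 = Z.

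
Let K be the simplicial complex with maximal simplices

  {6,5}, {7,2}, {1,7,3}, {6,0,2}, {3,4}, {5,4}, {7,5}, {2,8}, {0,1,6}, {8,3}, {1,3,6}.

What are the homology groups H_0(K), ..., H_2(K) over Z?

Fix the vertex order 0 < 1 < 2 < 3 < 4 < 5 < 6 < 7 < 8 and write every simplex with vertices in increasing order. Then dim K = 2 and the simplices of K are:

  0-simplices (9): [0], [1], [2], [3], [4], [5], [6], [7], [8]
  1-simplices (16): [0,1], [0,2], [0,6], [1,3], [1,6], [1,7], [2,6], [2,7], [2,8], [3,4], [3,6], [3,7], [3,8], [4,5], [5,6], [5,7]
  2-simplices (4): [0,1,6], [0,2,6], [1,3,6], [1,3,7]

Hence C_0 ≅ Z^9, C_1 ≅ Z^16, C_2 ≅ Z^4.

Boundary ∂_1: C_1 → C_0 sends each edge [p,q] (with p < q) to q − p. For instance
  ∂[1,6] = [6] − [1].
This gives a 9×16 integer matrix of rank 8; reducing to Smith normal form yields diagonal entries (1,1,1,1,1,1,1,1).

The boundary map ∂_2: C_2 → C_1 maps a triangle to the signed sum of its edges. For instance
  ∂[0,1,6] = [1,6] − [0,6] + [0,1],
  ∂[1,3,7] = [3,7] − [1,7] + [1,3].
This gives a 16×4 integer matrix of rank 4; reducing to Smith normal form yields diagonal entries (1,1,1,1).

From H_k ≅ ker(∂_k) / im(∂_{k+1}) we obtain:

  H_0: rank C_0 − rank ∂_1 = 9 − 8 = 1, and the invariant factors of ∂_1 are all 1, so H_0 = Z.
  H_1: rank ker ∂_1 − rank ∂_2 = (16 − 8) − 4 = 4, and the invariant factors of ∂_2 are all 1, so H_1 = Z^4.
  H_2: rank ker ∂_2 − rank ∂_3 = (4 − 4) − 0 = 0, and there is no ∂_3, so H_2 = 0.

H_0 ≅ Z,  H_1 ≅ Z^4,  H_2 = 0.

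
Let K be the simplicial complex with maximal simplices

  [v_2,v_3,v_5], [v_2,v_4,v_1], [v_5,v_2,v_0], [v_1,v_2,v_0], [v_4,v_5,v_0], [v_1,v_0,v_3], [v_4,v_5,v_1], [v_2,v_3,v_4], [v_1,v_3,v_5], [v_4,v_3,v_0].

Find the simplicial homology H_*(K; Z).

Order the vertices as v_0 < v_1 < v_2 < v_3 < v_4 < v_5. Listing each simplex with vertices in this order, K has dimension 2 with simplices:

  0-simplices (6): [v_0], [v_1], [v_2], [v_3], [v_4], [v_5]
  1-simplices (15): (15 of them)
  2-simplices (10): [v_0,v_1,v_2], [v_0,v_1,v_3], [v_0,v_2,v_5], [v_0,v_3,v_4], [v_0,v_4,v_5], [v_1,v_2,v_4], [v_1,v_3,v_5], [v_1,v_4,v_5], [v_2,v_3,v_4], [v_2,v_3,v_5]

so the chain groups are C_0 ≅ Z^6, C_1 ≅ Z^15, C_2 ≅ Z^10.

∂_1: C_1 → C_0 sends each edge [p,q] (with p < q) to q − p. For instance
  ∂[v_0,v_2] = [v_2] − [v_0].
The 6×15 boundary matrix has rank 5 and Smith normal form diag(1,1,1,1,1).

The boundary map ∂_2: C_2 → C_1 sends each 2-simplex [p,q,r] to [q,r] − [p,r] + [p,q]. For instance
  ∂[v_1,v_2,v_4] = [v_2,v_4] − [v_1,v_4] + [v_1,v_2],
  ∂[v_2,v_3,v_4] = [v_3,v_4] − [v_2,v_4] + [v_2,v_3].
The 15×10 boundary matrix has rank 10 and Smith normal form diag(1,1,1,1,1,1,1,1,1,2).

Reading off H_k = ker ∂_k / im ∂_{k+1}:

  H_0: rank C_0 − rank ∂_1 = 6 − 5 = 1, and the invariant factors of ∂_1 are all 1, so H_0 ≅ Z.
  H_1: rank ker ∂_1 − rank ∂_2 = (15 − 5) − 10 = 0, and ∂_2 has invariant factor 2 > 1, so H_1 ≅ Z/2Z.
  H_2: rank ker ∂_2 − rank ∂_3 = (10 − 10) − 0 = 0, and there is no ∂_3, so H_2 ≅ 0.

H_0 ≅ Z,  H_1 ≅ Z/2Z,  H_2 = 0.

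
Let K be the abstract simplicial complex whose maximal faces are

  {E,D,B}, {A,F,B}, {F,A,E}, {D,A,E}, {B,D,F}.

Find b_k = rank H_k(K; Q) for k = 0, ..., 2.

b_0 = 1, b_1 = 1, b_2 = 0.

Fix the vertex order A < B < D < E < F and write every simplex with vertices in increasing order. Then dim K = 2 and the simplices of K are:

  0-simplices (5): A, B, D, E, F
  1-simplices (10): AB, AD, AE, AF, BD, BE, BF, DE, DF, EF
  2-simplices (5): ABF, ADE, AEF, BDE, BDF

so the chain groups are C_0 ≅ Z^5, C_1 ≅ Z^10, C_2 ≅ Z^5.

∂_1: C_1 → C_0 sends each edge [p,q] (with p < q) to q − p.
The resulting 5×10 matrix has rank 4, and its Smith normal form has invariant factors (1,1,1,1).

Boundary ∂_2: C_2 → C_1 acts by ∂[p,q,r] = [q,r] − [p,r] + [p,q]. For instance
  ∂ADE = DE − AE + AD,
  ∂AEF = EF − AF + AE.
The resulting 10×5 matrix has rank 5, and its Smith normal form has invariant factors (1,1,1,1,1).

From H_k ≅ ker(∂_k) / im(∂_{k+1}) we obtain:

  H_0: rank C_0 − rank ∂_1 = 5 − 4 = 1, and the invariant factors of ∂_1 are all 1, so H_0 = Z.
  H_1: rank ker ∂_1 − rank ∂_2 = (10 − 4) − 5 = 1, and the invariant factors of ∂_2 are all 1, so H_1 = Z.
  H_2: rank ker ∂_2 − rank ∂_3 = (5 − 5) − 0 = 0, and there is no ∂_3, so H_2 = 0.

Hence the Betti numbers are b_0 = 1, b_1 = 1, b_2 = 0.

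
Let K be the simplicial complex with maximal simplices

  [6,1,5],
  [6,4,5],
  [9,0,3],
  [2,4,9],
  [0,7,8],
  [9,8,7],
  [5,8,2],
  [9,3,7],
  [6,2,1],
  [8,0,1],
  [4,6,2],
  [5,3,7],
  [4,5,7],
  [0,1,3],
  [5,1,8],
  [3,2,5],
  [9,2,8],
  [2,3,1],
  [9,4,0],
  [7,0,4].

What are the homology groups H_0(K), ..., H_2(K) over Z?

Fix the vertex order 0 < 1 < 2 < 3 < 4 < 5 < 6 < 7 < 8 < 9 and write every simplex with vertices in increasing order. Then dim K = 2 and the simplices of K are:

  0-simplices (10): [0], [1], [2], [3], [4], [5], [6], [7], [8], [9]
  1-simplices (30): (30 of them)
  2-simplices (20): (20 of them)

Hence C_0 ≅ Z^10, C_1 ≅ Z^30, C_2 ≅ Z^20.

Boundary ∂_1: C_1 → C_0 is given by ∂[p,q] = [q] − [p].
This gives a 10×30 integer matrix of rank 9; reducing to Smith normal form yields diagonal entries (1,1,1,1,1,1,1,1,1).

Boundary ∂_2: C_2 → C_1 maps a triangle to the signed sum of its edges. For instance
  ∂[0,7,8] = [7,8] − [0,8] + [0,7],
  ∂[0,4,9] = [4,9] − [0,9] + [0,4].
As a 30×20 matrix over Z this has rank 20, with invariant factors (1,1,1,1,1,1,1,1,1,1,1,1,1,1,1,1,1,1,1,2).

From H_k ≅ ker(∂_k) / im(∂_{k+1}) we obtain:

  H_0: rank C_0 − rank ∂_1 = 10 − 9 = 1, and the invariant factors of ∂_1 are all 1, so H_0 = Z.
  H_1: rank ker ∂_1 − rank ∂_2 = (30 − 9) − 20 = 1, and ∂_2 has invariant factor 2 > 1, so H_1 = Z ⊕ Z/2.
  H_2: rank ker ∂_2 − rank ∂_3 = (20 − 20) − 0 = 0, and there is no ∂_3, so H_2 = 0.

H_0 = Z,  H_1 = Z ⊕ Z/2,  H_2 = 0.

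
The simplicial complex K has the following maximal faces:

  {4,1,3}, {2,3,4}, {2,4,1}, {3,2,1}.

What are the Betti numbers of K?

b_0 = 1, b_1 = 0, b_2 = 1.

Fix the vertex order 1 < 2 < 3 < 4 and write every simplex with vertices in increasing order. Then dim K = 2 and the simplices of K are:

  0-simplices (4): [1], [2], [3], [4]
  1-simplices (6): [1,2], [1,3], [1,4], [2,3], [2,4], [3,4]
  2-simplices (4): [1,2,3], [1,2,4], [1,3,4], [2,3,4]

so the chain groups are C_0 ≅ Z^4, C_1 ≅ Z^6, C_2 ≅ Z^4.

Boundary ∂_1: C_1 → C_0 maps an edge to its endpoints' difference, ∂[p,q] = q − p. For instance
  ∂[2,4] = [4] − [2].
This gives a 4×6 integer matrix of rank 3; reducing to Smith normal form yields diagonal entries (1,1,1).

∂_2: C_2 → C_1 sends each 2-simplex [p,q,r] to [q,r] − [p,r] + [p,q]. For instance
  ∂[1,3,4] = [3,4] − [1,4] + [1,3],
  ∂[1,2,4] = [2,4] − [1,4] + [1,2].
The 6×4 boundary matrix has rank 3 and Smith normal form diag(1,1,1).

Computing H_k = (kernel of ∂_k) / (image of ∂_{k+1}):

  H_0: rank C_0 − rank ∂_1 = 4 − 3 = 1, and the invariant factors of ∂_1 are all 1, so H_0 = Z.
  H_1: rank ker ∂_1 − rank ∂_2 = (6 − 3) − 3 = 0, and the invariant factors of ∂_2 are all 1, so H_1 = 0.
  H_2: rank ker ∂_2 − rank ∂_3 = (4 − 3) − 0 = 1, and there is no ∂_3, so H_2 = Z.

As a check, the Euler characteristic is 4 − 6 + 4 = 2, which agrees with 1 − 0 + 1 = 2.

Hence the Betti numbers are b_0 = 1, b_1 = 0, b_2 = 1.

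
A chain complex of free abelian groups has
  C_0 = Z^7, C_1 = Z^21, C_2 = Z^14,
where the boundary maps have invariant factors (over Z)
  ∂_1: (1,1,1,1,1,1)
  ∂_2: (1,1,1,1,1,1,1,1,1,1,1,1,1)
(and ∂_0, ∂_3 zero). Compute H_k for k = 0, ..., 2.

H_0 = Z,  H_1 = Z^2,  H_2 = Z.

H_0: b_0 = 7 − 0 − 6 = 1; torsion from ∂_1 factors > 1: none. So H_0 = Z.
H_1: b_1 = 21 − 6 − 13 = 2; torsion from ∂_2 factors > 1: none. So H_1 = Z^2.
H_2: b_2 = 14 − 13 − 0 = 1; torsion from ∂_3 factors > 1: none. So H_2 = Z.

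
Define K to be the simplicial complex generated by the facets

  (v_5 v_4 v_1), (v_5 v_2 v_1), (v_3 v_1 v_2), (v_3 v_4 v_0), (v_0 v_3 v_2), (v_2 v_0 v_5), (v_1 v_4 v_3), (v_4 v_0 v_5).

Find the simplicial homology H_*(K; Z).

Order the vertices as v_0 < v_1 < v_2 < v_3 < v_4 < v_5. Listing each simplex with vertices in this order, K has dimension 2 with simplices:

  0-simplices (6): [v_0], [v_1], [v_2], [v_3], [v_4], [v_5]
  1-simplices (12): [v_0,v_2], [v_0,v_3], [v_0,v_4], [v_0,v_5], [v_1,v_2], [v_1,v_3], [v_1,v_4], [v_1,v_5], [v_2,v_3], [v_2,v_5], [v_3,v_4], [v_4,v_5]
  2-simplices (8): [v_0,v_2,v_3], [v_0,v_2,v_5], [v_0,v_3,v_4], [v_0,v_4,v_5], [v_1,v_2,v_3], [v_1,v_2,v_5], [v_1,v_3,v_4], [v_1,v_4,v_5]

so the chain groups are C_0 ≅ Z^6, C_1 ≅ Z^12, C_2 ≅ Z^8.

The boundary map ∂_1: C_1 → C_0 sends each edge [p,q] (with p < q) to q − p. For instance
  ∂[v_1,v_2] = [v_2] − [v_1].
The resulting 6×12 matrix has rank 5, and its Smith normal form has invariant factors (1,1,1,1,1).

The boundary map ∂_2: C_2 → C_1 maps a triangle to the signed sum of its edges. For instance
  ∂[v_1,v_2,v_5] = [v_2,v_5] − [v_1,v_5] + [v_1,v_2],
  ∂[v_1,v_3,v_4] = [v_3,v_4] − [v_1,v_4] + [v_1,v_3].
The 12×8 boundary matrix has rank 7 and Smith normal form diag(1,1,1,1,1,1,1).

Now H_k = ker ∂_k / im ∂_{k+1}, so:

  H_0: rank C_0 − rank ∂_1 = 6 − 5 = 1, and the invariant factors of ∂_1 are all 1, so H_0 ≅ Z.
  H_1: rank ker ∂_1 − rank ∂_2 = (12 − 5) − 7 = 0, and the invariant factors of ∂_2 are all 1, so H_1 ≅ 0.
  H_2: rank ker ∂_2 − rank ∂_3 = (8 − 7) − 0 = 1, and there is no ∂_3, so H_2 ≅ Z.

H_0 = Z,  H_1 = 0,  H_2 = Z.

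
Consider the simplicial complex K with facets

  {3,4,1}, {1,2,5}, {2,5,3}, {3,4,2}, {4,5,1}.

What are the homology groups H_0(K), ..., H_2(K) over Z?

H_0 = Z,  H_1 = Z,  H_2 = 0.

Fix the vertex order 1 < 2 < 3 < 4 < 5 and write every simplex with vertices in increasing order. Then dim K = 2 and the simplices of K are:

  0-simplices (5): [1], [2], [3], [4], [5]
  1-simplices (10): [1,2], [1,3], [1,4], [1,5], [2,3], [2,4], [2,5], [3,4], [3,5], [4,5]
  2-simplices (5): [1,2,5], [1,3,4], [1,4,5], [2,3,4], [2,3,5]

so the chain groups are C_0 ≅ Z^5, C_1 ≅ Z^10, C_2 ≅ Z^5.

Boundary ∂_1: C_1 → C_0 sends each edge [p,q] (with p < q) to q − p.
The 5×10 boundary matrix has rank 4 and Smith normal form diag(1,1,1,1).

The boundary map ∂_2: C_2 → C_1 sends each 2-simplex [p,q,r] to [q,r] − [p,r] + [p,q]. For instance
  ∂[2,3,4] = [3,4] − [2,4] + [2,3],
  ∂[1,4,5] = [4,5] − [1,5] + [1,4].
The resulting 10×5 matrix has rank 5, and its Smith normal form has invariant factors (1,1,1,1,1).

Computing H_k = (kernel of ∂_k) / (image of ∂_{k+1}):

  H_0: rank C_0 − rank ∂_1 = 5 − 4 = 1, and the invariant factors of ∂_1 are all 1, so H_0 ≅ Z.
  H_1: rank ker ∂_1 − rank ∂_2 = (10 − 4) − 5 = 1, and the invariant factors of ∂_2 are all 1, so H_1 ≅ Z.
  H_2: rank ker ∂_2 − rank ∂_3 = (5 − 5) − 0 = 0, and there is no ∂_3, so H_2 ≅ 0.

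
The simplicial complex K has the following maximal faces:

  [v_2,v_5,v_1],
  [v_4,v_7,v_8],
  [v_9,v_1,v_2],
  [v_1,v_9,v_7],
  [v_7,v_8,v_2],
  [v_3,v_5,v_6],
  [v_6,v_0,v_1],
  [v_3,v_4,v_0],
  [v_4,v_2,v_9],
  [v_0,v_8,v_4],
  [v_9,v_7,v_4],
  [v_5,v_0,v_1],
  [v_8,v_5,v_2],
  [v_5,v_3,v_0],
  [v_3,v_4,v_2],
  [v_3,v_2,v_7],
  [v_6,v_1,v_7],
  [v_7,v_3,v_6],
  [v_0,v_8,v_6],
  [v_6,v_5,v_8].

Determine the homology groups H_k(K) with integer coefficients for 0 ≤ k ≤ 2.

H_0 ≅ Z,  H_1 ≅ Z ⊕ Z/2Z,  H_2 = 0.

K has 10 vertices, 30 edges, 20 triangles.
rank ∂_0 = 0, rank ∂_1 = 9 ⇒ b_0 = 10 − 0 − 9 = 1; all invariant factors of ∂_1 are 1 so no torsion. So H_0 ≅ Z.
rank ∂_1 = 9, rank ∂_2 = 20 ⇒ b_1 = 30 − 9 − 20 = 1; ∂_2 has invariant factor(s) [2] giving torsion. So H_1 ≅ Z ⊕ Z/2Z.
rank ∂_2 = 20, rank ∂_3 = 0 ⇒ b_2 = 20 − 20 − 0 = 0. So H_2 ≅ 0.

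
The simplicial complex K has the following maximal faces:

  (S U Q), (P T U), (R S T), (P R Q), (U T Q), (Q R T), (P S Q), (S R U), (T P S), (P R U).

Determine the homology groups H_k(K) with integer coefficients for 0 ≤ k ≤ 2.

Order the vertices as P < Q < R < S < T < U. Listing each simplex with vertices in this order, K has dimension 2 with simplices:

  0-simplices (6): P, Q, R, S, T, U
  1-simplices (15): PQ, PR, PS, PT, PU, QR, QS, QT, QU, RS, RT, RU, ST, SU, TU
  2-simplices (10): PQR, PQS, PRU, PST, PTU, QRT, QSU, QTU, RST, RSU

Hence C_0 ≅ Z^6, C_1 ≅ Z^15, C_2 ≅ Z^10.

Boundary ∂_1: C_1 → C_0 maps an edge to its endpoints' difference, ∂[p,q] = q − p.
The resulting 6×15 matrix has rank 5, and its Smith normal form has invariant factors (1,1,1,1,1).

The boundary map ∂_2: C_2 → C_1 sends each 2-simplex [p,q,r] to [q,r] − [p,r] + [p,q]. For instance
  ∂RST = ST − RT + RS,
  ∂QTU = TU − QU + QT.
As a 15×10 matrix over Z this has rank 10, with invariant factors (1,1,1,1,1,1,1,1,1,2).

Now H_k = ker ∂_k / im ∂_{k+1}, so:

  H_0: rank C_0 − rank ∂_1 = 6 − 5 = 1, and the invariant factors of ∂_1 are all 1, so H_0 = Z.
  H_1: rank ker ∂_1 − rank ∂_2 = (15 − 5) − 10 = 0, and ∂_2 has invariant factor 2 > 1, so H_1 = Z/2.
  H_2: rank ker ∂_2 − rank ∂_3 = (10 − 10) − 0 = 0, and there is no ∂_3, so H_2 = 0.

H_0 = Z,  H_1 = Z/2,  H_2 = 0.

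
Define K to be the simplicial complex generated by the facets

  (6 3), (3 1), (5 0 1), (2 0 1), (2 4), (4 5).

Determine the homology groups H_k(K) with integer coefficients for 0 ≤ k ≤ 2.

H_0 = Z,  H_1 = Z,  H_2 = 0.

Order the vertices as 0 < 1 < 2 < 3 < 4 < 5 < 6. Listing each simplex with vertices in this order, K has dimension 2 with simplices:

  0-simplices (7): [0], [1], [2], [3], [4], [5], [6]
  1-simplices (9): [0,1], [0,2], [0,5], [1,2], [1,3], [1,5], [2,4], [3,6], [4,5]
  2-simplices (2): [0,1,2], [0,1,5]

giving chain groups C_0 ≅ Z^7, C_1 ≅ Z^9, C_2 ≅ Z^2.

Boundary ∂_1: C_1 → C_0 is given by ∂[p,q] = [q] − [p]. For instance
  ∂[3,6] = [6] − [3].
The resulting 7×9 matrix has rank 6, and its Smith normal form has invariant factors (1,1,1,1,1,1).

Boundary ∂_2: C_2 → C_1 sends each 2-simplex [p,q,r] to [q,r] − [p,r] + [p,q]. For instance
  ∂[0,1,2] = [1,2] − [0,2] + [0,1],
  ∂[0,1,5] = [1,5] − [0,5] + [0,1].
The 9×2 boundary matrix has rank 2 and Smith normal form diag(1,1).

Now H_k = ker ∂_k / im ∂_{k+1}, so:

  H_0: rank C_0 − rank ∂_1 = 7 − 6 = 1, and the invariant factors of ∂_1 are all 1, so H_0 = Z.
  H_1: rank ker ∂_1 − rank ∂_2 = (9 − 6) − 2 = 1, and the invariant factors of ∂_2 are all 1, so H_1 = Z.
  H_2: rank ker ∂_2 − rank ∂_3 = (2 − 2) − 0 = 0, and there is no ∂_3, so H_2 = 0.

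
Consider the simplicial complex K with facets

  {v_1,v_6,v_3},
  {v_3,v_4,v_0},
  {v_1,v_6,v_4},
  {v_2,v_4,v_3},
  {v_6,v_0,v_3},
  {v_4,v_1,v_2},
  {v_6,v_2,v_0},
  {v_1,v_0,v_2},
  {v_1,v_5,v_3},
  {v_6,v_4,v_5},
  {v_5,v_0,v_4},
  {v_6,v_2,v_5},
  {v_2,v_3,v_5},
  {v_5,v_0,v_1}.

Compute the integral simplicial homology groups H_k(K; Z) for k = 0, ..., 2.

We work with the vertex ordering v_0 < v_1 < v_2 < v_3 < v_4 < v_5 < v_6. The simplices of K, each written with vertices in increasing order, are:

  0-simplices (7): [v_0], [v_1], [v_2], [v_3], [v_4], [v_5], [v_6]
  1-simplices (21): (21 of them)
  2-simplices (14): (14 of them)

so the chain groups are C_0 ≅ Z^7, C_1 ≅ Z^21, C_2 ≅ Z^14.

Boundary ∂_1: C_1 → C_0 sends each edge [p,q] (with p < q) to q − p. For instance
  ∂[v_2,v_3] = [v_3] − [v_2].
As a 7×21 matrix over Z this has rank 6, with invariant factors (1,1,1,1,1,1).

Boundary ∂_2: C_2 → C_1 acts by ∂[p,q,r] = [q,r] − [p,r] + [p,q]. For instance
  ∂[v_2,v_3,v_5] = [v_3,v_5] − [v_2,v_5] + [v_2,v_3],
  ∂[v_0,v_1,v_5] = [v_1,v_5] − [v_0,v_5] + [v_0,v_1].
The 21×14 boundary matrix has rank 13 and Smith normal form diag(1,1,1,1,1,1,1,1,1,1,1,1,1).

Now H_k = ker ∂_k / im ∂_{k+1}, so:

  H_0: rank C_0 − rank ∂_1 = 7 − 6 = 1, and the invariant factors of ∂_1 are all 1, so H_0 = Z.
  H_1: rank ker ∂_1 − rank ∂_2 = (21 − 6) − 13 = 2, and the invariant factors of ∂_2 are all 1, so H_1 = Z^2.
  H_2: rank ker ∂_2 − rank ∂_3 = (14 − 13) − 0 = 1, and there is no ∂_3, so H_2 = Z.

As a check, the Euler characteristic is 7 − 21 + 14 = 0, which agrees with 1 − 2 + 1 = 0.

H_0 = Z,  H_1 = Z^2,  H_2 = Z.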